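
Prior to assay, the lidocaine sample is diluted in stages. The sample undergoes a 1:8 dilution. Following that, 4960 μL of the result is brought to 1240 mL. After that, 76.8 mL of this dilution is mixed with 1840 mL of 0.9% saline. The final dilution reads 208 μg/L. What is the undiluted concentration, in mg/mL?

Overall dilution factor = 8 × 250 × 24.96 = 4.99 × 10⁴.
Original = 208 μg/L × 4.99 × 10⁴ = 1.04 × 10⁷ μg/L = 10.4 mg/mL.

10.4 mg/mL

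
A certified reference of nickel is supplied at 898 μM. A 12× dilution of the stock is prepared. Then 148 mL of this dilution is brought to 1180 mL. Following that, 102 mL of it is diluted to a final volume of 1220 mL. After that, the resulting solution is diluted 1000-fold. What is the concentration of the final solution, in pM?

785 pM

Overall dilution factor = 12 × 7.973 × 11.96 × 1000 = 1.14 × 10⁶.
898 μM / 1.14 × 10⁶ = 7.85 × 10⁻⁴ μM = 785 pM.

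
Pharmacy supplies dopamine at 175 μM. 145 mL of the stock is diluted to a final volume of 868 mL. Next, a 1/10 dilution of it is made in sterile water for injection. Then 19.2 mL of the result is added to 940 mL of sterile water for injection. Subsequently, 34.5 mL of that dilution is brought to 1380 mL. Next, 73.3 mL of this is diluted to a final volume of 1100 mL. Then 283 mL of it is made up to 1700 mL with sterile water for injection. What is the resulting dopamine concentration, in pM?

16.2 pM

Overall dilution factor = 5.986 × 10 × 49.96 × 40 × 15.01 × 6.007 = 1.08 × 10⁷.
175 μM / 1.08 × 10⁷ = 1.62 × 10⁻⁵ μM = 16.2 pM.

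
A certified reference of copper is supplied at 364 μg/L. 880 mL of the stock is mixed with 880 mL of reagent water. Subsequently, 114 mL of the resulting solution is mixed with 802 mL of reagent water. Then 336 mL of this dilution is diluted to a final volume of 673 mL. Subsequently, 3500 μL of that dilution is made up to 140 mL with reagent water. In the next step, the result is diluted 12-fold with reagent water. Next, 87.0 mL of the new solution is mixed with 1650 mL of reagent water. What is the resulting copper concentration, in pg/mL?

Overall dilution factor = 2 × 8.035 × 2.003 × 40 × 12 × 19.97 = 3.08 × 10⁵.
364 μg/L / 3.08 × 10⁵ = 1.18 × 10⁻³ μg/L = 1.18 pg/mL.

1.18 pg/mL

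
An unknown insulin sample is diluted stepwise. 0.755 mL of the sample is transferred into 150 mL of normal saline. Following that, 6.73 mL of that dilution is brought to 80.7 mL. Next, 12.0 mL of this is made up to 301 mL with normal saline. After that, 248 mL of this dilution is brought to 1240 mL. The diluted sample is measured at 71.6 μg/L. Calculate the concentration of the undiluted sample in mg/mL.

21.5 mg/mL

Overall dilution factor = 199.7 × 11.99 × 25.08 × 5 = 3.00 × 10⁵.
Original = 71.6 μg/L × 3.00 × 10⁵ = 2.15 × 10⁷ μg/L = 21.5 mg/mL.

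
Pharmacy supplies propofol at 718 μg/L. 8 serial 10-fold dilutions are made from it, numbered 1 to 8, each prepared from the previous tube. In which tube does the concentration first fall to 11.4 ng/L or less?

Tube n has concentration 718 μg/L / 10ⁿ.
Need 10ⁿ ≥ 718 μg/L / 11.4 ng/L = 6.30 × 10⁴, so n ≥ 4.80.
First such tube: n = 5.

tube 5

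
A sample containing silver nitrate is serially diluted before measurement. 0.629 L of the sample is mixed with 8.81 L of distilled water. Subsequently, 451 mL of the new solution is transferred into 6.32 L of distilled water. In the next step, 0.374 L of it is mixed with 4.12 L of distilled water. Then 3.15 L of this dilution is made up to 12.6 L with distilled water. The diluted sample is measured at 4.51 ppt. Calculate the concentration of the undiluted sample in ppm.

Overall dilution factor = 15.01 × 15.01 × 12.02 × 4 = 1.08 × 10⁴.
Original = 4.51 ppt × 1.08 × 10⁴ = 4.88 × 10⁴ ppt = 0.0488 ppm.

0.0488 ppm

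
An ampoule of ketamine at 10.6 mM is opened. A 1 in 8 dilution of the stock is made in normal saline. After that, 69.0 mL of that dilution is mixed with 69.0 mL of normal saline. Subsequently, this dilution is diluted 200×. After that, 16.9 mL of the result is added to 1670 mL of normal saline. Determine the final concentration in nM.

33.2 nM

Overall dilution factor = 8 × 2 × 200 × 99.82 = 3.19 × 10⁵.
10.6 mM / 3.19 × 10⁵ = 3.32 × 10⁻⁵ mM = 33.2 nM.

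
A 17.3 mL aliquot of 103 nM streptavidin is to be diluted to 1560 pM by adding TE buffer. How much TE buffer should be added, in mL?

1120 mL

1560 pM = 1.56 nM.
V₂ = C₁V₁/C₂ = 103 × 17.3 / 1.56 = 1142 mL.
Diluent to add = V₂ − V₁ = 1142 − 17.3 = 1120 mL.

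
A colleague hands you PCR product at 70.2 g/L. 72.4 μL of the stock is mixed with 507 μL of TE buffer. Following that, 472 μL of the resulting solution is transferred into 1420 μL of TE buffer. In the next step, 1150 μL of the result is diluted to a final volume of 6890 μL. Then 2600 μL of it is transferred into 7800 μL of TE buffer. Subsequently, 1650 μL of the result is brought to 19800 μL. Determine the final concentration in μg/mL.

Overall dilution factor = 8.003 × 4.008 × 5.991 × 4 × 12 = 9225.
70.2 g/L / 9225 = 7.61 × 10⁻³ g/L = 7.61 μg/mL.

7.61 μg/mL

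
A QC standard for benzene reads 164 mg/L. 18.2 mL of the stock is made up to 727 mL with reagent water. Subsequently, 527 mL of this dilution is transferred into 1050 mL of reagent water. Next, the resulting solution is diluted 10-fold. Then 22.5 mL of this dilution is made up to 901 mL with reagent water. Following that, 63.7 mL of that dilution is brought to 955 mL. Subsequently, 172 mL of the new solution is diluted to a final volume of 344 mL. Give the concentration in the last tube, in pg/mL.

114 pg/mL

Overall dilution factor = 39.95 × 2.992 × 10 × 40.04 × 14.99 × 2 = 1.44 × 10⁶.
164 mg/L / 1.44 × 10⁶ = 1.14 × 10⁻⁴ mg/L = 114 pg/mL.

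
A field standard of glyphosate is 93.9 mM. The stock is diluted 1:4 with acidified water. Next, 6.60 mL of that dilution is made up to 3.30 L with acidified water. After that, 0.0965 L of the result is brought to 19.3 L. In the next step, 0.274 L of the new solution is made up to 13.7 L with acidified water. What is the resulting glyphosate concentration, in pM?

4700 pM

Overall dilution factor = 4 × 500 × 200 × 50 = 2.00 × 10⁷.
93.9 mM / 2.00 × 10⁷ = 4.70 × 10⁻⁶ mM = 4700 pM.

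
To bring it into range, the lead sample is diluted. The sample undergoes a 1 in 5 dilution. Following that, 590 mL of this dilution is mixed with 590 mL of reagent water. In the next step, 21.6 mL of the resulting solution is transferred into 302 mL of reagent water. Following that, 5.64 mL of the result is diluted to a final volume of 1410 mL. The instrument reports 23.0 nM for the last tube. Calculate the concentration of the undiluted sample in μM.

Overall dilution factor = 5 × 2 × 14.98 × 250 = 3.75 × 10⁴.
Original = 23.0 nM × 3.75 × 10⁴ = 8.61 × 10⁵ nM = 861 μM.

861 μM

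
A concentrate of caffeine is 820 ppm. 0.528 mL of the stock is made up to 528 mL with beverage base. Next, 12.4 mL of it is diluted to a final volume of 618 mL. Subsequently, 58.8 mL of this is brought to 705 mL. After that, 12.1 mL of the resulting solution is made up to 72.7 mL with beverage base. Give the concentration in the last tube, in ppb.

Overall dilution factor = 1000 × 49.84 × 11.99 × 6.008 = 3.59 × 10⁶.
820 ppm / 3.59 × 10⁶ = 2.28 × 10⁻⁴ ppm = 0.228 ppb.

0.228 ppb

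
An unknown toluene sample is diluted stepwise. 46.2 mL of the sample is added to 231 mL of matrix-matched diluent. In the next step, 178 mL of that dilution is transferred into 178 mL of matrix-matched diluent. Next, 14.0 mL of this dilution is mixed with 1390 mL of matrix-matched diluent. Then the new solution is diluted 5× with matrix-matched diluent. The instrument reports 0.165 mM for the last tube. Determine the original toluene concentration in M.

Overall dilution factor = 6 × 2 × 100.3 × 5 = 6017.
Original = 0.165 mM × 6017 = 993 mM = 0.993 M.

0.993 M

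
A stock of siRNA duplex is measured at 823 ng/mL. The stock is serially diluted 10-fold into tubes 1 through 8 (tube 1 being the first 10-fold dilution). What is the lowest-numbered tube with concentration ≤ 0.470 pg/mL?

Tube n has concentration 823 ng/mL / 10ⁿ.
Need 10ⁿ ≥ 823 ng/mL / 0.470 pg/mL = 1.75 × 10⁶, so n ≥ 6.24.
First such tube: n = 7.

tube 7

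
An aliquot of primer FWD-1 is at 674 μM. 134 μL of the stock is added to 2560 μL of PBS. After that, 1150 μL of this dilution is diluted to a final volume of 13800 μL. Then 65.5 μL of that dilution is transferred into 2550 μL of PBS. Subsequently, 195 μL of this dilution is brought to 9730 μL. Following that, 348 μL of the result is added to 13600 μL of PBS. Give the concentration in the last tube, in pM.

35.0 pM

Overall dilution factor = 20.10 × 12 × 39.93 × 49.90 × 40.08 = 1.93 × 10⁷.
674 μM / 1.93 × 10⁷ = 3.50 × 10⁻⁵ μM = 35.0 pM.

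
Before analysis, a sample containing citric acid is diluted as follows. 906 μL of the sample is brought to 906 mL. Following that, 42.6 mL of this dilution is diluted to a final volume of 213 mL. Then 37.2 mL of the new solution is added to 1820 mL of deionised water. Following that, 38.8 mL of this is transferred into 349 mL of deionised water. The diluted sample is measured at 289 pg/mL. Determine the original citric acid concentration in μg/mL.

Overall dilution factor = 1000 × 5 × 49.92 × 9.995 = 2.49 × 10⁶.
Original = 289 pg/mL × 2.49 × 10⁶ = 7.21 × 10⁸ pg/mL = 721 μg/mL.

721 μg/mL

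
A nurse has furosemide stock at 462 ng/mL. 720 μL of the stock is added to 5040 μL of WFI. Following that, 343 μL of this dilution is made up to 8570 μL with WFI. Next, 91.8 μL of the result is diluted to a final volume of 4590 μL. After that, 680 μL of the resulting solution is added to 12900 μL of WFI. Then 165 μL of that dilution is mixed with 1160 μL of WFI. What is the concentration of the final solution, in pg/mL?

Overall dilution factor = 8 × 24.99 × 50 × 19.97 × 8.030 = 1.60 × 10⁶.
462 ng/mL / 1.60 × 10⁶ = 2.88 × 10⁻⁴ ng/mL = 0.288 pg/mL.

0.288 pg/mL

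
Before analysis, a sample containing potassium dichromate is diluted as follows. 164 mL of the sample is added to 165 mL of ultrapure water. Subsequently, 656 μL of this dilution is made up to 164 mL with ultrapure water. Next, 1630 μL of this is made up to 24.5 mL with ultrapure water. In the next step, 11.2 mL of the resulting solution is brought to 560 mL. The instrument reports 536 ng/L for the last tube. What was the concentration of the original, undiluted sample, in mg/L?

202 mg/L

Overall dilution factor = 2.006 × 250 × 15.03 × 50 = 3.77 × 10⁵.
Original = 536 ng/L × 3.77 × 10⁵ = 2.02 × 10⁸ ng/L = 202 mg/L.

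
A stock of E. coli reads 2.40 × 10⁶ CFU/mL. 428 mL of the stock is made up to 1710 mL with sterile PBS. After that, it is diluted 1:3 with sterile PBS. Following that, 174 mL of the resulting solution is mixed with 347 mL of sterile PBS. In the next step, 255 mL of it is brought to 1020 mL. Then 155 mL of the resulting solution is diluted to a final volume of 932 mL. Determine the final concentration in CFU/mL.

2780 CFU/mL

Overall dilution factor = 3.995 × 3 × 2.994 × 4 × 6.013 = 863.
2.40 × 10⁶ CFU/mL / 863 = 2780 CFU/mL.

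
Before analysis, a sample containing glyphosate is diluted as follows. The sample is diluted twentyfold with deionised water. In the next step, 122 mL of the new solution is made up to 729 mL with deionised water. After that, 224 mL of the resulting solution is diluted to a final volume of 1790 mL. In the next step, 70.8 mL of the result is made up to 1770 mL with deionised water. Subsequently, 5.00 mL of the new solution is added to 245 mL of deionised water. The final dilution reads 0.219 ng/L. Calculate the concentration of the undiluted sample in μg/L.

Overall dilution factor = 20 × 5.975 × 7.991 × 25 × 50 = 1.19 × 10⁶.
Original = 0.219 ng/L × 1.19 × 10⁶ = 2.61 × 10⁵ ng/L = 261 μg/L.

261 μg/L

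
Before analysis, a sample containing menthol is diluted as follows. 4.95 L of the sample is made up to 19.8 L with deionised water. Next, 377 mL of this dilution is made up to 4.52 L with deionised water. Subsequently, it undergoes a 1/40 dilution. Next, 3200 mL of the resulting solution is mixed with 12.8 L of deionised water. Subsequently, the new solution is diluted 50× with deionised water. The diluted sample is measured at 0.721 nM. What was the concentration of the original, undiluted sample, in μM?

Overall dilution factor = 4 × 11.99 × 40 × 5 × 50 = 4.80 × 10⁵.
Original = 0.721 nM × 4.80 × 10⁵ = 3.46 × 10⁵ nM = 346 μM.

346 μM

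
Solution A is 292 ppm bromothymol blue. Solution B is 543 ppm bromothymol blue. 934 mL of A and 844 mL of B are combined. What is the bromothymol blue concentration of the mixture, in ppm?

C_mix = (C_A·V_A + C_B·V_B)/(V_A + V_B) = (292×934 + 543×844) / 1778 = 411 ppm.

411 ppm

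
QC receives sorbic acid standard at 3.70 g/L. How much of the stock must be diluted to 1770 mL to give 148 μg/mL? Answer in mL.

70.8 mL

148 μg/mL = 0.148 g/L.
V₁ = C₂V₂/C₁ = 0.148 × 1770 / 3.70 = 70.8 mL.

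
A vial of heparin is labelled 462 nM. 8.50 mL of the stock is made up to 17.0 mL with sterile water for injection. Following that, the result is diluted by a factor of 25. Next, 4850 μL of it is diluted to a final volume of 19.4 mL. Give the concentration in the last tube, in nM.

Overall dilution factor = 2 × 25 × 4 = 200.
462 nM / 200 = 2.31 nM.

2.31 nM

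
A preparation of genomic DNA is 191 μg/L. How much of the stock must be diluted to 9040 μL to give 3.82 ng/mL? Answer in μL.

181 μL

3.82 ng/mL = 3.82 μg/L.
V₁ = C₂V₂/C₁ = 3.82 × 9040 / 191 = 181 μL.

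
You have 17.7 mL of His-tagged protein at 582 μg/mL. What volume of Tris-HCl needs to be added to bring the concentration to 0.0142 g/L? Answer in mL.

0.0142 g/L = 14.2 μg/mL.
V₂ = C₁V₁/C₂ = 582 × 17.7 / 14.2 = 725 mL.
Diluent to add = V₂ − V₁ = 725 − 17.7 = 708 mL.

708 mL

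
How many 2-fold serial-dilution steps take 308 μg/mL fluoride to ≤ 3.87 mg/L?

7

Need 2ⁿ ≥ 79.6, so n ≥ log(79.6)/log(2) = 6.31.
Minimum whole steps: n = 7.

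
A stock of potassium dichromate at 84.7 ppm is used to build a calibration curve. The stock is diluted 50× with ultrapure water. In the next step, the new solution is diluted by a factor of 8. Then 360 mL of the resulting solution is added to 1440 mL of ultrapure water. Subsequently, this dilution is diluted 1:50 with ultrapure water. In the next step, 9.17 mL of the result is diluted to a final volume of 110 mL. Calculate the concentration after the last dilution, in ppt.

70.6 ppt

Overall dilution factor = 50 × 8 × 5 × 50 × 12.00 = 1.20 × 10⁶.
84.7 ppm / 1.20 × 10⁶ = 7.06 × 10⁻⁵ ppm = 70.6 ppt.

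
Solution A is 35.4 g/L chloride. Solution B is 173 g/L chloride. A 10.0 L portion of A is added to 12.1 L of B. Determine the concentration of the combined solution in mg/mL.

111 mg/mL

C_mix = (C_A·V_A + C_B·V_B)/(V_A + V_B) = (35.4×10.0 + 173×12.1) / 22.10 = 111 g/L = 111 mg/mL.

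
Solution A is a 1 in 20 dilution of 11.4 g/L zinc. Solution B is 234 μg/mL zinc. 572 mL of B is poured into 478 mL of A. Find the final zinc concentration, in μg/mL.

387 μg/mL

C_A = 11.4 g/L / 20 = 0.570 g/L.
C_B = 234 μg/mL = 0.234 g/L.
C_mix = (C_A·V_A + C_B·V_B)/(V_A + V_B) = (0.570×478 + 0.234×572) / 1050 = 0.387 g/L = 387 μg/mL.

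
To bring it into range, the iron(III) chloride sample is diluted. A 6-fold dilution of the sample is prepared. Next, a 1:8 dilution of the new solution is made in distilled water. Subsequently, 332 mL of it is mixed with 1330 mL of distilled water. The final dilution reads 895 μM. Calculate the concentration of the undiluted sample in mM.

215 mM

Overall dilution factor = 6 × 8 × 5.006 = 240.
Original = 895 μM × 240 = 2.15 × 10⁵ μM = 215 mM.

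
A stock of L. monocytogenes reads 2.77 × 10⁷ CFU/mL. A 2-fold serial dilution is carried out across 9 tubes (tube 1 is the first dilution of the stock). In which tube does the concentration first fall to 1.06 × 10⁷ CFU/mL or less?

Tube n has concentration 2.77 × 10⁷ CFU/mL / 2ⁿ.
Need 2ⁿ ≥ 2.77 × 10⁷ CFU/mL / 1.06 × 10⁷ CFU/mL = 2.61, so n ≥ 1.39.
First such tube: n = 2.

tube 2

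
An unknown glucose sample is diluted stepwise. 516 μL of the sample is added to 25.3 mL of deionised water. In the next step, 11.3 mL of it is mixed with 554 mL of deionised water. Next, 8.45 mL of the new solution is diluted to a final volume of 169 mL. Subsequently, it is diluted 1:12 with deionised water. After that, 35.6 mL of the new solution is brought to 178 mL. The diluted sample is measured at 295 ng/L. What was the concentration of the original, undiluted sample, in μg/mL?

886 μg/mL

Overall dilution factor = 50.03 × 50.03 × 20 × 12 × 5 = 3.00 × 10⁶.
Original = 295 ng/L × 3.00 × 10⁶ = 8.86 × 10⁸ ng/L = 886 μg/mL.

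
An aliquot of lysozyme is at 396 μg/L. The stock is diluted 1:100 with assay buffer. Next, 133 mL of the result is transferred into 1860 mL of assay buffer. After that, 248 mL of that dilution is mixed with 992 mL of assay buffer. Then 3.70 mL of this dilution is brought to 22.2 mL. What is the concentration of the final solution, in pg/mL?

Overall dilution factor = 100 × 14.98 × 5 × 6 = 4.50 × 10⁴.
396 μg/L / 4.50 × 10⁴ = 8.81 × 10⁻³ μg/L = 8.81 pg/mL.

8.81 pg/mL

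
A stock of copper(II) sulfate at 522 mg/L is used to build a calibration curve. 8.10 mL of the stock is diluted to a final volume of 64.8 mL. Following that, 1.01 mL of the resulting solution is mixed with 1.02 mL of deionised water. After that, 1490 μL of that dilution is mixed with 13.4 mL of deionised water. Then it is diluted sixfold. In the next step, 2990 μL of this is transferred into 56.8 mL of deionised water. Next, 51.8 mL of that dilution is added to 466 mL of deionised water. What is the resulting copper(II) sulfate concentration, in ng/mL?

2.71 ng/mL

Overall dilution factor = 8 × 2.010 × 9.993 × 6 × 20.00 × 9.996 = 1.93 × 10⁵.
522 mg/L / 1.93 × 10⁵ = 2.71 × 10⁻³ mg/L = 2.71 ng/mL.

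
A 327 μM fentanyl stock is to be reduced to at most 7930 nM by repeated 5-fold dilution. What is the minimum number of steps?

3

Need 5ⁿ ≥ 41.2, so n ≥ log(41.2)/log(5) = 2.31.
Minimum whole steps: n = 3.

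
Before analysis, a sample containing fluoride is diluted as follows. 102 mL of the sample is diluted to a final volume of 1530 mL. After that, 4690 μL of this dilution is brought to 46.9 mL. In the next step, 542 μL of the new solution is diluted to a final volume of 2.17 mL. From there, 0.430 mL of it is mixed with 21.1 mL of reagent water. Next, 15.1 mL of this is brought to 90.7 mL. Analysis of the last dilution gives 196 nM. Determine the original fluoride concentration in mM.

35.4 mM

Overall dilution factor = 15 × 10 × 4.004 × 50.07 × 6.007 = 1.81 × 10⁵.
Original = 196 nM × 1.81 × 10⁵ = 3.54 × 10⁷ nM = 35.4 mM.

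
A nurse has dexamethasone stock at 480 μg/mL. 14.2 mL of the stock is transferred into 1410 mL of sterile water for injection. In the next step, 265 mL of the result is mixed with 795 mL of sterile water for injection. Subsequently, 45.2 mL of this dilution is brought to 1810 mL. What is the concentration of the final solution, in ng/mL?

29.9 ng/mL

Overall dilution factor = 100.3 × 4 × 40.04 = 1.61 × 10⁴.
480 μg/mL / 1.61 × 10⁴ = 0.0299 μg/mL = 29.9 ng/mL.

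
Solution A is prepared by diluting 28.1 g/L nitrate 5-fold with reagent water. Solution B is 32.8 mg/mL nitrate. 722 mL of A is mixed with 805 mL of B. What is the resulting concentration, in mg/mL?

C_A = 28.1 g/L / 5 = 5.62 g/L.
C_B = 32.8 mg/mL = 32.8 g/L.
C_mix = (C_A·V_A + C_B·V_B)/(V_A + V_B) = (5.62×722 + 32.8×805) / 1527 = 19.9 g/L = 19.9 mg/mL.

19.9 mg/mL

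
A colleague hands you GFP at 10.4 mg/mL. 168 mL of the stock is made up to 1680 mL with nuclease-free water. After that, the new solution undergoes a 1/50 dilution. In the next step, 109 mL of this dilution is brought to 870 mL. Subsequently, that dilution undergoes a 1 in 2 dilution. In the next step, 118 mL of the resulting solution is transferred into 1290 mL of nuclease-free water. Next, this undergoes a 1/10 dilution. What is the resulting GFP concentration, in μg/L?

10.9 μg/L

Overall dilution factor = 10 × 50 × 7.982 × 2 × 11.93 × 10 = 9.52 × 10⁵.
10.4 mg/mL / 9.52 × 10⁵ = 1.09 × 10⁻⁵ mg/mL = 10.9 μg/L.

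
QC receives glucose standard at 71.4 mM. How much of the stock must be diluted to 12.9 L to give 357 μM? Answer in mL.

357 μM = 0.357 mM.
V₁ = C₂V₂/C₁ = 0.357 × 12.9 / 71.4 = 0.0645 L = 64.5 mL.

64.5 mL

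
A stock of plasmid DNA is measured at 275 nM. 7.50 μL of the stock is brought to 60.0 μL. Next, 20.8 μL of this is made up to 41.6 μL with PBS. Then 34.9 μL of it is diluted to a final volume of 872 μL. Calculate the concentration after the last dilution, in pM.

Overall dilution factor = 8 × 2 × 24.99 = 400.
275 nM / 400 = 0.688 nM = 688 pM.

688 pM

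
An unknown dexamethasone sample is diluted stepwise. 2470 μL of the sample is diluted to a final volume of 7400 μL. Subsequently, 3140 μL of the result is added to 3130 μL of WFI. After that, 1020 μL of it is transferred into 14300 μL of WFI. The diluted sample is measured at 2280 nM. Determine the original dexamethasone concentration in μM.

205 μM

Overall dilution factor = 2.996 × 1.997 × 15.02 = 89.9.
Original = 2280 nM × 89.9 = 2.05 × 10⁵ nM = 205 μM.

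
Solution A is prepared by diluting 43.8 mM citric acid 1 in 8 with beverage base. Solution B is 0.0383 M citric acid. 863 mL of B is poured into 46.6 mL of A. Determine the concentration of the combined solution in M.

0.0366 M

C_A = 43.8 mM / 8 = 5.47 mM.
C_B = 0.0383 M = 38.3 mM.
C_mix = (C_A·V_A + C_B·V_B)/(V_A + V_B) = (5.47×46.6 + 38.3×863) / 909.6 = 36.6 mM = 0.0366 M.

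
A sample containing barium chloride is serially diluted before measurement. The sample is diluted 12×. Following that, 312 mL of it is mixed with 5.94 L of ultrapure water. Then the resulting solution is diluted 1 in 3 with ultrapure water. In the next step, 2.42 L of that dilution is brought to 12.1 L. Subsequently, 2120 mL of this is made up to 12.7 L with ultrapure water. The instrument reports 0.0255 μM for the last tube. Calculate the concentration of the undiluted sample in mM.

Overall dilution factor = 12 × 20.04 × 3 × 5 × 5.991 = 2.16 × 10⁴.
Original = 0.0255 μM × 2.16 × 10⁴ = 551 μM = 0.551 mM.

0.551 mM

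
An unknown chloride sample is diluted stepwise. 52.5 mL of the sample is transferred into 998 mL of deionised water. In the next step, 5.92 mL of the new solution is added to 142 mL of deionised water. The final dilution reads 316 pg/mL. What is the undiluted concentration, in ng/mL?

Overall dilution factor = 20.01 × 24.99 = 500.
Original = 316 pg/mL × 500 = 1.58 × 10⁵ pg/mL = 158 ng/mL.

158 ng/mL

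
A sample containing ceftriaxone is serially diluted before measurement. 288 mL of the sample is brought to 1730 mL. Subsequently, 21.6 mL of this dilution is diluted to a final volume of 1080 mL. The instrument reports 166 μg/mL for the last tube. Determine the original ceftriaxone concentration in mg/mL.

Overall dilution factor = 6.007 × 50 = 300.
Original = 166 μg/mL × 300 = 4.99 × 10⁴ μg/mL = 49.9 mg/mL.

49.9 mg/mL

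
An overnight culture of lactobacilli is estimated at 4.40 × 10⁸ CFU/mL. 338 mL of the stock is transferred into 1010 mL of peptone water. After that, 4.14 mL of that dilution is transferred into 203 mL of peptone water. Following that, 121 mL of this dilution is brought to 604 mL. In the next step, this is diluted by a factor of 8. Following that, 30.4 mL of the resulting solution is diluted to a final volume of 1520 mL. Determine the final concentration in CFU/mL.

Overall dilution factor = 3.988 × 50.03 × 4.992 × 8 × 50 = 3.98 × 10⁵.
4.40 × 10⁸ CFU/mL / 3.98 × 10⁵ = 1100 CFU/mL.

1100 CFU/mL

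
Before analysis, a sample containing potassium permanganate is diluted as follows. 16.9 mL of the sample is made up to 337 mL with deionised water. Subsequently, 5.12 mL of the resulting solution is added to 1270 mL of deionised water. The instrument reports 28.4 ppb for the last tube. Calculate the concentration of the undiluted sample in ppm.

141 ppm

Overall dilution factor = 19.94 × 249.0 = 4966.
Original = 28.4 ppb × 4966 = 1.41 × 10⁵ ppb = 141 ppm.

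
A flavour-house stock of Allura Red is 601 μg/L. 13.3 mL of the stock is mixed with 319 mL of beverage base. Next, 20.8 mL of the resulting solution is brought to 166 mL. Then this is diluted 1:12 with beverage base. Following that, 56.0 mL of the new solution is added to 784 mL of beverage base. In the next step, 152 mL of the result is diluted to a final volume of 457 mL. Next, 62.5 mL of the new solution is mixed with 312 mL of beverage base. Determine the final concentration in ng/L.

0.929 ng/L

Overall dilution factor = 24.98 × 7.981 × 12 × 15 × 3.007 × 5.992 = 6.47 × 10⁵.
601 μg/L / 6.47 × 10⁵ = 9.29 × 10⁻⁴ μg/L = 0.929 ng/L.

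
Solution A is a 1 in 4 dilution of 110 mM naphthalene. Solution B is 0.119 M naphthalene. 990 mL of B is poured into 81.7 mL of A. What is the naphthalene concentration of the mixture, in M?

0.112 M

C_A = 110 mM / 4 = 27.5 mM.
C_B = 0.119 M = 119 mM.
C_mix = (C_A·V_A + C_B·V_B)/(V_A + V_B) = (27.5×81.7 + 119×990) / 1072 = 112 mM = 0.112 M.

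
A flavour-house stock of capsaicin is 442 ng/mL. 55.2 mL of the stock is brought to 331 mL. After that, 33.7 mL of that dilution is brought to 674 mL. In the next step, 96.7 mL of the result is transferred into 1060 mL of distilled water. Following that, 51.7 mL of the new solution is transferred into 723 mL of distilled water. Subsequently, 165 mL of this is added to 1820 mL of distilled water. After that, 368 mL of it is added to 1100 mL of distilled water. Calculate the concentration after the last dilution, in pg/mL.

0.428 pg/mL

Overall dilution factor = 5.996 × 20 × 11.96 × 14.98 × 12.03 × 3.989 = 1.03 × 10⁶.
442 ng/mL / 1.03 × 10⁶ = 4.28 × 10⁻⁴ ng/mL = 0.428 pg/mL.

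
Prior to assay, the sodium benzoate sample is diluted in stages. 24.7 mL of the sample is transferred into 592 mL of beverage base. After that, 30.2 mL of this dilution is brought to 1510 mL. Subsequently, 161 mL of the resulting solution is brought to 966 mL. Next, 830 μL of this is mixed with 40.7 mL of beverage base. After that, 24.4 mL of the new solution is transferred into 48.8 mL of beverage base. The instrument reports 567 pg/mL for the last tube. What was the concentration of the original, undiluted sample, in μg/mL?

Overall dilution factor = 24.97 × 50 × 6 × 50.04 × 3 = 1.12 × 10⁶.
Original = 567 pg/mL × 1.12 × 10⁶ = 6.38 × 10⁸ pg/mL = 638 μg/mL.

638 μg/mL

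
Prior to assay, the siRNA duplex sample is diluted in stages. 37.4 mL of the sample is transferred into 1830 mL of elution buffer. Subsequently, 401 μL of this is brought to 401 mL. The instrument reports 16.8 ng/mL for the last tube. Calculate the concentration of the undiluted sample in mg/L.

839 mg/L

Overall dilution factor = 49.93 × 1000 = 4.99 × 10⁴.
Original = 16.8 ng/mL × 4.99 × 10⁴ = 8.39 × 10⁵ ng/mL = 839 mg/L.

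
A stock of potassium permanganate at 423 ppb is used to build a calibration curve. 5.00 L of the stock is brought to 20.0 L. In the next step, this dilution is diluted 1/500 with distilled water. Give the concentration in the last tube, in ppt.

212 ppt

Overall dilution factor = 4 × 500 = 2000.
423 ppb / 2000 = 0.211 ppb = 212 ppt.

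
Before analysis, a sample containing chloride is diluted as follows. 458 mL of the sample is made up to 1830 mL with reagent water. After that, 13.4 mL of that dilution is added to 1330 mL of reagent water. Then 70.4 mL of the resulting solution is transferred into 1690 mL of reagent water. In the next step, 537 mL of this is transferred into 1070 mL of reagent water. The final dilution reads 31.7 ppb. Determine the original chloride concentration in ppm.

Overall dilution factor = 3.996 × 100.3 × 25.01 × 2.993 = 3.00 × 10⁴.
Original = 31.7 ppb × 3.00 × 10⁴ = 9.50 × 10⁵ ppb = 950 ppm.

950 ppm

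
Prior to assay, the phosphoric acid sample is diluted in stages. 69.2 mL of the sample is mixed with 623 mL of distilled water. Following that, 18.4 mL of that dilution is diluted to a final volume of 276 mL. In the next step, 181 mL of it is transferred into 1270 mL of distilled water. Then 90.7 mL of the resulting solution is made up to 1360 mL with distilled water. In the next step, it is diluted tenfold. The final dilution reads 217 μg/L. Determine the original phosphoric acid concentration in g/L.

39.1 g/L

Overall dilution factor = 10.00 × 15 × 8.017 × 14.99 × 10 = 1.80 × 10⁵.
Original = 217 μg/L × 1.80 × 10⁵ = 3.91 × 10⁷ μg/L = 39.1 g/L.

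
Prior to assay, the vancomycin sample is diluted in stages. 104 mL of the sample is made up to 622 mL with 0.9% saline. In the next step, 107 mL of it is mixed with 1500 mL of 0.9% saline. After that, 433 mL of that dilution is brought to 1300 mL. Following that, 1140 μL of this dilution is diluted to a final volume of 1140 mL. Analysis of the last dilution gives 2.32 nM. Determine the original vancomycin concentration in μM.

Overall dilution factor = 5.981 × 15.02 × 3.002 × 1000 = 2.70 × 10⁵.
Original = 2.32 nM × 2.70 × 10⁵ = 6.26 × 10⁵ nM = 626 μM.

626 μM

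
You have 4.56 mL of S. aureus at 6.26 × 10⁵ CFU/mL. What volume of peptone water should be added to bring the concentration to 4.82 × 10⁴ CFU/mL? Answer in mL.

V₂ = C₁V₁/C₂ = 6.26 × 10⁵ × 4.56 / 4.82 × 10⁴ = 59.2 mL.
Diluent to add = V₂ − V₁ = 59.2 − 4.56 = 54.7 mL.

54.7 mL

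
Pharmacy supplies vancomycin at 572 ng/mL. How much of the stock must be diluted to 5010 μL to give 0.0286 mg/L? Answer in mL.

0.0286 mg/L = 28.6 ng/mL.
V₁ = C₂V₂/C₁ = 28.6 × 5010 / 572 = 250 μL = 0.250 mL.

0.250 mL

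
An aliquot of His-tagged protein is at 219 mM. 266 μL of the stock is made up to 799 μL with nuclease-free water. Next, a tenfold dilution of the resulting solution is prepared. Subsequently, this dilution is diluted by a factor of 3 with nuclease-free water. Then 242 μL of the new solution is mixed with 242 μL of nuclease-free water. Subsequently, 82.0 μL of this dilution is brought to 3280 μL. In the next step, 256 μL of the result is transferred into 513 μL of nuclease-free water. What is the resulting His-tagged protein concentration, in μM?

10.1 μM

Overall dilution factor = 3.004 × 10 × 3 × 2 × 40 × 3.004 = 2.17 × 10⁴.
219 mM / 2.17 × 10⁴ = 0.0101 mM = 10.1 μM.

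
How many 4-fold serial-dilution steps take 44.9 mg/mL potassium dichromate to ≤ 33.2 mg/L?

6

Need 4ⁿ ≥ 1352, so n ≥ log(1352)/log(4) = 5.20.
Minimum whole steps: n = 6.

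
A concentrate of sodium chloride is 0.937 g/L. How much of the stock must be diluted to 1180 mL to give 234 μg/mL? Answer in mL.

234 μg/mL = 0.234 g/L.
V₁ = C₂V₂/C₁ = 0.234 × 1180 / 0.937 = 295 mL.

295 mL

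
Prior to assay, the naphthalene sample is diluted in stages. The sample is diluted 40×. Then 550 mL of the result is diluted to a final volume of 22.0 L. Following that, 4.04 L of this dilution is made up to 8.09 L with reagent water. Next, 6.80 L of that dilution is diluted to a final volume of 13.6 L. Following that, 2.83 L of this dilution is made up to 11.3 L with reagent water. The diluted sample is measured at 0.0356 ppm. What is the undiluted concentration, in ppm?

Overall dilution factor = 40 × 40 × 2.002 × 2 × 3.993 = 2.56 × 10⁴.
Original = 0.0356 ppm × 2.56 × 10⁴ = 911 ppm.

911 ppm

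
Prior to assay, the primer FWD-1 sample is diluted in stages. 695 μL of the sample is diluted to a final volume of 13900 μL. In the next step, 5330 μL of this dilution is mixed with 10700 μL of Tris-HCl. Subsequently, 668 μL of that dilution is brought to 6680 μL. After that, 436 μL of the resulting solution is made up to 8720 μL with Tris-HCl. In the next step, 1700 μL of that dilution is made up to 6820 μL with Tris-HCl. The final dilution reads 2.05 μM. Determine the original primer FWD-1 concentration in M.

Overall dilution factor = 20 × 3.008 × 10 × 20 × 4.012 = 4.83 × 10⁴.
Original = 2.05 μM × 4.83 × 10⁴ = 9.89 × 10⁴ μM = 0.0989 M.

0.0989 M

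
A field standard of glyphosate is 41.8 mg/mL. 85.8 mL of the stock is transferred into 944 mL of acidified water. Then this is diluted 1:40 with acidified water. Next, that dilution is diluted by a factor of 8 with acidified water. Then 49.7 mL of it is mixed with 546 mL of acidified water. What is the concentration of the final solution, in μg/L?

908 μg/L

Overall dilution factor = 12.00 × 40 × 8 × 11.99 = 4.60 × 10⁴.
41.8 mg/mL / 4.60 × 10⁴ = 9.08 × 10⁻⁴ mg/mL = 908 μg/L.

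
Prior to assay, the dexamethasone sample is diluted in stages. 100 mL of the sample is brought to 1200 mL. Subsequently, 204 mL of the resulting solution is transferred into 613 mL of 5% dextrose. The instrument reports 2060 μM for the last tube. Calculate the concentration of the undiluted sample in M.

0.0990 M

Overall dilution factor = 12 × 4.005 = 48.1.
Original = 2060 μM × 48.1 = 9.90 × 10⁴ μM = 0.0990 M.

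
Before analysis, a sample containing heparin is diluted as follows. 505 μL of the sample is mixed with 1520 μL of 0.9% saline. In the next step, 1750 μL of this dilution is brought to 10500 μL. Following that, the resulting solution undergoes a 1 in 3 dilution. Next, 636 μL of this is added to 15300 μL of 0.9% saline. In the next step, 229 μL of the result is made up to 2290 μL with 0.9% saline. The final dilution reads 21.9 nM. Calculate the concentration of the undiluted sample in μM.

Overall dilution factor = 4.010 × 6 × 3 × 25.06 × 10 = 1.81 × 10⁴.
Original = 21.9 nM × 1.81 × 10⁴ = 3.96 × 10⁵ nM = 396 μM.

396 μM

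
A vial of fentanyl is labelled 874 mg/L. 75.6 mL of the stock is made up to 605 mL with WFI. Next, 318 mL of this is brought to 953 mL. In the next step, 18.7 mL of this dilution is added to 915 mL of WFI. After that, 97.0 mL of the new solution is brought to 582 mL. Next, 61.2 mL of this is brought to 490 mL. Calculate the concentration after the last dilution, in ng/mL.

15.2 ng/mL

Overall dilution factor = 8.003 × 2.997 × 49.93 × 6 × 8.007 = 5.75 × 10⁴.
874 mg/L / 5.75 × 10⁴ = 0.0152 mg/L = 15.2 ng/mL.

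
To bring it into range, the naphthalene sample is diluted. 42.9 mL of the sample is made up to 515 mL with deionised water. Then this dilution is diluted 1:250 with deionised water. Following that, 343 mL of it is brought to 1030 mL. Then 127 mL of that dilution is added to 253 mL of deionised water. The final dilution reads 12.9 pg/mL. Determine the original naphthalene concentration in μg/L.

348 μg/L

Overall dilution factor = 12.00 × 250 × 3.003 × 2.992 = 2.70 × 10⁴.
Original = 12.9 pg/mL × 2.70 × 10⁴ = 3.48 × 10⁵ pg/mL = 348 μg/L.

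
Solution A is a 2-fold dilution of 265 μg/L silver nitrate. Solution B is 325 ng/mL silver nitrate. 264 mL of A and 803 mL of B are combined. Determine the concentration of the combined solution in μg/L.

277 μg/L

C_A = 265 μg/L / 2 = 132 μg/L.
C_B = 325 ng/mL = 325 μg/L.
C_mix = (C_A·V_A + C_B·V_B)/(V_A + V_B) = (132×264 + 325×803) / 1067 = 277 μg/L.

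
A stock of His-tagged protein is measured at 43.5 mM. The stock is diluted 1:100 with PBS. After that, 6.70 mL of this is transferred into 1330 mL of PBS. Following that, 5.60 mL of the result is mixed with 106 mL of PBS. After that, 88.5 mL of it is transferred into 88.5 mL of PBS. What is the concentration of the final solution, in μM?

Overall dilution factor = 100 × 199.5 × 19.93 × 2 = 7.95 × 10⁵.
43.5 mM / 7.95 × 10⁵ = 5.47 × 10⁻⁵ mM = 0.0547 μM.

0.0547 μM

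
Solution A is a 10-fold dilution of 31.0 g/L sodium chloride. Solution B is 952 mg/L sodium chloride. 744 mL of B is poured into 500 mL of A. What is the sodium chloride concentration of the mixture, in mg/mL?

1.82 mg/mL

C_A = 31.0 g/L / 10 = 3.10 g/L.
C_B = 952 mg/L = 0.952 g/L.
C_mix = (C_A·V_A + C_B·V_B)/(V_A + V_B) = (3.10×500 + 0.952×744) / 1244 = 1.82 g/L = 1.82 mg/mL.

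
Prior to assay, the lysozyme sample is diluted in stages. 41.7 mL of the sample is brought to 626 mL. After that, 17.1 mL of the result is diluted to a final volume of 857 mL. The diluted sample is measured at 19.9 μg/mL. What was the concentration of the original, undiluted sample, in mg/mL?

Overall dilution factor = 15.01 × 50.12 = 752.
Original = 19.9 μg/mL × 752 = 1.50 × 10⁴ μg/mL = 15.0 mg/mL.

15.0 mg/mL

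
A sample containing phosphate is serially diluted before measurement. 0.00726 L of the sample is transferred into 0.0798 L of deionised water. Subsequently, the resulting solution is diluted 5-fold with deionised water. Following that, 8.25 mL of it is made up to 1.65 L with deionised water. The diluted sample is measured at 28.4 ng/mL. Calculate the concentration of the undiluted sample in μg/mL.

341 μg/mL

Overall dilution factor = 11.99 × 5 × 200 = 1.20 × 10⁴.
Original = 28.4 ng/mL × 1.20 × 10⁴ = 3.41 × 10⁵ ng/mL = 341 μg/mL.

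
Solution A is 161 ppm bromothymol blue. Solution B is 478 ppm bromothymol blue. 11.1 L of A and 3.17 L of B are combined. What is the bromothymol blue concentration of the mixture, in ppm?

C_mix = (C_A·V_A + C_B·V_B)/(V_A + V_B) = (161×11.1 + 478×3.17) / 14.27 = 231 ppm.

231 ppm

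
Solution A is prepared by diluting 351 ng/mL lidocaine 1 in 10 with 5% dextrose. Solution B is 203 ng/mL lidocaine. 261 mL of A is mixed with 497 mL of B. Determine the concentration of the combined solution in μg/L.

C_A = 351 ng/mL / 10 = 35.1 ng/mL.
C_mix = (C_A·V_A + C_B·V_B)/(V_A + V_B) = (35.1×261 + 203×497) / 758.0 = 145 ng/mL = 145 μg/L.

145 μg/L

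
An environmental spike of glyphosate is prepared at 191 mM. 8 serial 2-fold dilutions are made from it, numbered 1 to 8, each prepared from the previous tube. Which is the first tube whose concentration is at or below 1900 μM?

tube 7

Tube n has concentration 191 mM / 2ⁿ.
Need 2ⁿ ≥ 191 mM / 1900 μM = 101, so n ≥ 6.65.
First such tube: n = 7.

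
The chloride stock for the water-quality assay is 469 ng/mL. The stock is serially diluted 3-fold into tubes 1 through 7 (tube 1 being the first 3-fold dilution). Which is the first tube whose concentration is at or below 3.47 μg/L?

tube 5

Tube n has concentration 469 ng/mL / 3ⁿ.
Need 3ⁿ ≥ 469 ng/mL / 3.47 μg/L = 135, so n ≥ 4.47.
First such tube: n = 5.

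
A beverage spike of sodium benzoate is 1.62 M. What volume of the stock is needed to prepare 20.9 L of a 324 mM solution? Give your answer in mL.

324 mM = 0.324 M.
V₁ = C₂V₂/C₁ = 0.324 × 20.9 / 1.62 = 4.18 L = 4180 mL.

4180 mL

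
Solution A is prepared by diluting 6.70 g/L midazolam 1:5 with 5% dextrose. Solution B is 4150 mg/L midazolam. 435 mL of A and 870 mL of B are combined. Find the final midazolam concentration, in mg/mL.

C_A = 6.70 g/L / 5 = 1.34 g/L.
C_B = 4150 mg/L = 4.15 g/L.
C_mix = (C_A·V_A + C_B·V_B)/(V_A + V_B) = (1.34×435 + 4.15×870) / 1305 = 3.21 g/L = 3.21 mg/mL.

3.21 mg/mL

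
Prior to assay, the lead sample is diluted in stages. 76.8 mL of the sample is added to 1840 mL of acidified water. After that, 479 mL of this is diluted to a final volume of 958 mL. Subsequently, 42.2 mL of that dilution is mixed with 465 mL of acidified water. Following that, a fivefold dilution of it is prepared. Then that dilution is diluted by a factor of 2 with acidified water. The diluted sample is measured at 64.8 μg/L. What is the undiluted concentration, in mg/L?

389 mg/L

Overall dilution factor = 24.96 × 2 × 12.02 × 5 × 2 = 5999.
Original = 64.8 μg/L × 5999 = 3.89 × 10⁵ μg/L = 389 mg/L.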